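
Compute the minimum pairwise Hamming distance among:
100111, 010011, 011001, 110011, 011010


Comparing all pairs, minimum distance: 1
Can detect 0 errors, correct 0 errors

1


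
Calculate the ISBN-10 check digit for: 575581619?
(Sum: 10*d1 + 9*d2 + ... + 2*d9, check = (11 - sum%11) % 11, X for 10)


Weighted sum: 286
286 mod 11 = 0

Check digit: 0


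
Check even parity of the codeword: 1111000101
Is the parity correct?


Number of 1s: 6

Yes, parity is correct (6 ones)


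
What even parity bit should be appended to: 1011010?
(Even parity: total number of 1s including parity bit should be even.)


Number of 1s in data: 4
Parity bit: 0

0


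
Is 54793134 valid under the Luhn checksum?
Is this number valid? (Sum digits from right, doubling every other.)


Luhn sum = 36
36 mod 10 = 6

Invalid (Luhn sum mod 10 = 6)


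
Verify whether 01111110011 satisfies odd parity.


Number of 1s: 8

No, parity error (8 ones)


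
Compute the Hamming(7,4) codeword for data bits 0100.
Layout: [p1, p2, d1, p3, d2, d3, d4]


Parity bits: p1=1, p2=0, p3=1

1001100


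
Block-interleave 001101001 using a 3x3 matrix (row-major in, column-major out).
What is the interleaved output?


Matrix:
  001
  101
  001
Read columns: 010000111

010000111


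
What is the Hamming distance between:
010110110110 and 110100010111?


XOR: 100010100001
Count of 1s: 4

4


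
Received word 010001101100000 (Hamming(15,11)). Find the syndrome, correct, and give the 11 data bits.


Syndrome = 0: no error detected

Data: 00111100000 (no errors)


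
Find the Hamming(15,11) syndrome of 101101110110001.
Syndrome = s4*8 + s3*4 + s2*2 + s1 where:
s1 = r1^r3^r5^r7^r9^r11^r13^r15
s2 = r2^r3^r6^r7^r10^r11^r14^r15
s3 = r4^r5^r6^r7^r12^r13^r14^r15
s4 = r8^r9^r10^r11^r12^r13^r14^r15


s1=1, s2=0, s3=0, s4=0

Syndrome = 1 (error at position 1)


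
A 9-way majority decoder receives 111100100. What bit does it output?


Ones: 5 out of 9
Threshold: 5

1 (5/9 voted 1)


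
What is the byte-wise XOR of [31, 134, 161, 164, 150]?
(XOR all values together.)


XOR chain: 31 ^ 134 ^ 161 ^ 164 ^ 150 = 10

10


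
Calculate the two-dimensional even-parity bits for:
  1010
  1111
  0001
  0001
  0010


Row parities: 00111
Column parities: 0111

Row P: 00111, Col P: 0111, Corner: 1


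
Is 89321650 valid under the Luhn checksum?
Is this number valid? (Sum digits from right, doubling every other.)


Luhn sum = 33
33 mod 10 = 3

Invalid (Luhn sum mod 10 = 3)


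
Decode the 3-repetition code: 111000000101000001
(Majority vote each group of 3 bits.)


Groups: 111, 000, 000, 101, 000, 001
Majority votes: 100100

100100


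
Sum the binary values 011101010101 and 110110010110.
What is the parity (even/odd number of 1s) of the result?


011101010101 = 1877
110110010110 = 3478
Sum = 5355 = 1010011101011
1s count = 8

even parity (8 ones in 1010011101011)


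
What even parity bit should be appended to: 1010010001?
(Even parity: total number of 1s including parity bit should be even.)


Number of 1s in data: 4
Parity bit: 0

0


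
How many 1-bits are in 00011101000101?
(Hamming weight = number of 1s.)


Counting 1s in 00011101000101

6


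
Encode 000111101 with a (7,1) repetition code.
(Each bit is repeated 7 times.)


Each bit -> 7 copies

000000000000000000000111111111111111111111111111100000001111111


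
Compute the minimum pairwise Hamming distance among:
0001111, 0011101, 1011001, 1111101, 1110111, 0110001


Comparing all pairs, minimum distance: 2
Can detect 1 errors, correct 0 errors

2


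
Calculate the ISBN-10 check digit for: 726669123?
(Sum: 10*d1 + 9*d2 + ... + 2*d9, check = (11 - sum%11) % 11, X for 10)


Weighted sum: 275
275 mod 11 = 0

Check digit: 0


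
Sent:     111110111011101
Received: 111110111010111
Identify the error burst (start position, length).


XOR: 000000000001010

Burst at position 11, length 3


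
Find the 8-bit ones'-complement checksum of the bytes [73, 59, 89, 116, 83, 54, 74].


Sum = 548 mod 256 = 36
Complement = 219

219


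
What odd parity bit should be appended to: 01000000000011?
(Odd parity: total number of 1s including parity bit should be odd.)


Number of 1s in data: 3
Parity bit: 0

0


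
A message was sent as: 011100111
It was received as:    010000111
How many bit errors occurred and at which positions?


XOR: 001100000

2 error(s) at position(s): 2, 3


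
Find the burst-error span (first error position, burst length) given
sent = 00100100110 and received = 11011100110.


XOR: 11111000000

Burst at position 0, length 5


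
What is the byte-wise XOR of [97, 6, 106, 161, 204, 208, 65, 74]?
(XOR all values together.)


XOR chain: 97 ^ 6 ^ 106 ^ 161 ^ 204 ^ 208 ^ 65 ^ 74 = 187

187


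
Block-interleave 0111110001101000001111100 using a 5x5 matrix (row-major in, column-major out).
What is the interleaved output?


Matrix:
  01111
  10001
  10100
  00011
  11100
Read columns: 0110110001101011001011010

0110110001101011001011010


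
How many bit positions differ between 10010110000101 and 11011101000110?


XOR: 01001011000011
Count of 1s: 6

6


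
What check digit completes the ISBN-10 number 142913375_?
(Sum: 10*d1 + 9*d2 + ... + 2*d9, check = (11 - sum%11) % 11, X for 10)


Weighted sum: 189
189 mod 11 = 2

Check digit: 9


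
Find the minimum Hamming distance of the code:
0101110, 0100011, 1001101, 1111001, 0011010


Comparing all pairs, minimum distance: 3
Can detect 2 errors, correct 1 errors

3


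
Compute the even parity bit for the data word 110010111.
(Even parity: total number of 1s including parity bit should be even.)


Number of 1s in data: 6
Parity bit: 0

0


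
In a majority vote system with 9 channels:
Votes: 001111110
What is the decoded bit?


Ones: 6 out of 9
Threshold: 5

1 (6/9 voted 1)


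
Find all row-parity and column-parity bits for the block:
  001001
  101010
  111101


Row parities: 011
Column parities: 011110

Row P: 011, Col P: 011110, Corner: 0


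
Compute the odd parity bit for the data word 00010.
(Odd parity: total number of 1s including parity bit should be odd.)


Number of 1s in data: 1
Parity bit: 0

0


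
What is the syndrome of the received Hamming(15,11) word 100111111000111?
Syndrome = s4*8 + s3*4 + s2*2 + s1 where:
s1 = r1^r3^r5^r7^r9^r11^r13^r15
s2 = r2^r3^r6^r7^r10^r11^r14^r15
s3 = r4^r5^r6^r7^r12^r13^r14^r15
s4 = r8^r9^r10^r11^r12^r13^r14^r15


s1=0, s2=0, s3=1, s4=1

Syndrome = 12 (error at position 12)


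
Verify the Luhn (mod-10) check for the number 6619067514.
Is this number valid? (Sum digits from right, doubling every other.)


Luhn sum = 42
42 mod 10 = 2

Invalid (Luhn sum mod 10 = 2)


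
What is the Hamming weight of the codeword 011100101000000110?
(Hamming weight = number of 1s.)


Counting 1s in 011100101000000110

7


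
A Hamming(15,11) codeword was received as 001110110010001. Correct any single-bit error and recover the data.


Syndrome = 9: error at position 9

Data: 11011010001 (corrected bit 9)


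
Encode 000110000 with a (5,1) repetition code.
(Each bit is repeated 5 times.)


Each bit -> 5 copies

000000000000000111111111100000000000000000000


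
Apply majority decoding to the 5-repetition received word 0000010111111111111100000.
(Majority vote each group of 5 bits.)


Groups: 00000, 10111, 11111, 11111, 00000
Majority votes: 01110

01110


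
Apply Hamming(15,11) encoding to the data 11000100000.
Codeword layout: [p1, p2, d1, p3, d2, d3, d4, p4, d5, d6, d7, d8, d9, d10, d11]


Parity bits: p1=0, p2=0, p3=1, p4=1

001110010100000


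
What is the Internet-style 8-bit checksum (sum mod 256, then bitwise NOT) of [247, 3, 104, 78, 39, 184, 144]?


Sum = 799 mod 256 = 31
Complement = 224

224


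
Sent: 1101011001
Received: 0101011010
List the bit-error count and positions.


XOR: 1000000011

3 error(s) at position(s): 0, 8, 9


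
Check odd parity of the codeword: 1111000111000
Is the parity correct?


Number of 1s: 7

Yes, parity is correct (7 ones)


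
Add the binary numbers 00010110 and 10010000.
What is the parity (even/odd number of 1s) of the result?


00010110 = 22
10010000 = 144
Sum = 166 = 10100110
1s count = 4

even parity (4 ones in 10100110)


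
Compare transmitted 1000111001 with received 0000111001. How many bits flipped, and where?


XOR: 1000000000

1 error(s) at position(s): 0


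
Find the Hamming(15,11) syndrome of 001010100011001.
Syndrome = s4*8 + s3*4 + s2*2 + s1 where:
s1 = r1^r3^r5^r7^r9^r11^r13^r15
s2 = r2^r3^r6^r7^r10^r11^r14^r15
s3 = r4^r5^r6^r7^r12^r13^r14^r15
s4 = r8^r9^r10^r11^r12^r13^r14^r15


s1=1, s2=0, s3=0, s4=1

Syndrome = 9 (error at position 9)


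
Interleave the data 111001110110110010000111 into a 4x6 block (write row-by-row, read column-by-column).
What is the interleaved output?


Matrix:
  111001
  110110
  110010
  000111
Read columns: 111011101000010101111001

111011101000010101111001


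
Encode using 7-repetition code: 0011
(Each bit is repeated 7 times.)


Each bit -> 7 copies

0000000000000011111111111111


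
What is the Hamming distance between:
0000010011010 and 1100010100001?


XOR: 1100000111011
Count of 1s: 7

7


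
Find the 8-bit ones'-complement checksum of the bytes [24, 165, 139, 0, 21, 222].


Sum = 571 mod 256 = 59
Complement = 196

196


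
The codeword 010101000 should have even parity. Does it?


Number of 1s: 3

No, parity error (3 ones)


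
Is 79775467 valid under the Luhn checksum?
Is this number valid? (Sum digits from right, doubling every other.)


Luhn sum = 41
41 mod 10 = 1

Invalid (Luhn sum mod 10 = 1)


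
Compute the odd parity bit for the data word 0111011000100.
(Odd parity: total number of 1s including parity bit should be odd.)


Number of 1s in data: 6
Parity bit: 1

1


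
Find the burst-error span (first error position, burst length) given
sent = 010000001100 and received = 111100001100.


XOR: 101100000000

Burst at position 0, length 4


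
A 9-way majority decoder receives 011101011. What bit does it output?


Ones: 6 out of 9
Threshold: 5

1 (6/9 voted 1)


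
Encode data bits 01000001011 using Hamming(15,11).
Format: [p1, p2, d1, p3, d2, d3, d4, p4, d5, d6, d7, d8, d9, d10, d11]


Parity bits: p1=0, p2=0, p3=0, p4=1

000010010001011


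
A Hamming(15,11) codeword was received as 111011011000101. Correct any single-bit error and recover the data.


Syndrome = 0: no error detected

Data: 11101000101 (no errors)


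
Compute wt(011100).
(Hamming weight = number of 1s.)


Counting 1s in 011100

3


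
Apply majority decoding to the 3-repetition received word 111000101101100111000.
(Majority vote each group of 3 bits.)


Groups: 111, 000, 101, 101, 100, 111, 000
Majority votes: 1011010

1011010


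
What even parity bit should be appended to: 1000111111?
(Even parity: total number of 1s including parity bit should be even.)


Number of 1s in data: 7
Parity bit: 1

1


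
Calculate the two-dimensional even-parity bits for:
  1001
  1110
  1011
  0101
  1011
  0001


Row parities: 011011
Column parities: 0011

Row P: 011011, Col P: 0011, Corner: 0


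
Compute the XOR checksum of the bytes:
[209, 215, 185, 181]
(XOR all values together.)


XOR chain: 209 ^ 215 ^ 185 ^ 181 = 10

10


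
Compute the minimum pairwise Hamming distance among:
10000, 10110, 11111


Comparing all pairs, minimum distance: 2
Can detect 1 errors, correct 0 errors

2


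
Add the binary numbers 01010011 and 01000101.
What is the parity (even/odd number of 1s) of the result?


01010011 = 83
01000101 = 69
Sum = 152 = 10011000
1s count = 3

odd parity (3 ones in 10011000)


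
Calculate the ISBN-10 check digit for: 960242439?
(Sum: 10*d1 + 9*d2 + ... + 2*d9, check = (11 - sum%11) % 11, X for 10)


Weighted sum: 235
235 mod 11 = 4

Check digit: 7


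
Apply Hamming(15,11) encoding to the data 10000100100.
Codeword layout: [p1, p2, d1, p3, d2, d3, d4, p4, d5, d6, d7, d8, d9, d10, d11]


Parity bits: p1=0, p2=0, p3=1, p4=0

001100000100100


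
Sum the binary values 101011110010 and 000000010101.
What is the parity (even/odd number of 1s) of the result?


101011110010 = 2802
000000010101 = 21
Sum = 2823 = 101100000111
1s count = 6

even parity (6 ones in 101100000111)


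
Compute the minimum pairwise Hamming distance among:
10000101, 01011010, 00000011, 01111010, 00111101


Comparing all pairs, minimum distance: 1
Can detect 0 errors, correct 0 errors

1


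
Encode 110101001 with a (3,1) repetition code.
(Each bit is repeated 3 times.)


Each bit -> 3 copies

111111000111000111000000111


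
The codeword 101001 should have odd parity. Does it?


Number of 1s: 3

Yes, parity is correct (3 ones)


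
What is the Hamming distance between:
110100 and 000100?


XOR: 110000
Count of 1s: 2

2


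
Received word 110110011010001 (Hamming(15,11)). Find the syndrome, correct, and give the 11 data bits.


Syndrome = 7: error at position 7

Data: 01011010001 (corrected bit 7)


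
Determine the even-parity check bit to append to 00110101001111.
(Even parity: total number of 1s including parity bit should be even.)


Number of 1s in data: 8
Parity bit: 0

0


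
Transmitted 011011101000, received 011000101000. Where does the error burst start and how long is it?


XOR: 000011000000

Burst at position 4, length 2


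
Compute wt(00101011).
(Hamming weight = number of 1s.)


Counting 1s in 00101011

4


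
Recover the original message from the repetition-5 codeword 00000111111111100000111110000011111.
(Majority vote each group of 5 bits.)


Groups: 00000, 11111, 11111, 00000, 11111, 00000, 11111
Majority votes: 0110101

0110101


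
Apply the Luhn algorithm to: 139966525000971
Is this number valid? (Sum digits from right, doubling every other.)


Luhn sum = 63
63 mod 10 = 3

Invalid (Luhn sum mod 10 = 3)


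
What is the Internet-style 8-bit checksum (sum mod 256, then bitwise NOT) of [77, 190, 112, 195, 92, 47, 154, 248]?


Sum = 1115 mod 256 = 91
Complement = 164

164


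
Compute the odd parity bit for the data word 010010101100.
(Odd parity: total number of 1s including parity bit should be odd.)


Number of 1s in data: 5
Parity bit: 0

0


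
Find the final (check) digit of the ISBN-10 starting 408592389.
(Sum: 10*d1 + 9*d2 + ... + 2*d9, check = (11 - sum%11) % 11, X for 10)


Weighted sum: 257
257 mod 11 = 4

Check digit: 7


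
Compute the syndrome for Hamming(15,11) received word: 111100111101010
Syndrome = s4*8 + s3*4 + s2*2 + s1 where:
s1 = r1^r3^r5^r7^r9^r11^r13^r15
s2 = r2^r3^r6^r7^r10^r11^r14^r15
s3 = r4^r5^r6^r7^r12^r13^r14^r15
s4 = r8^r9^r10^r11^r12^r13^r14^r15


s1=0, s2=1, s3=0, s4=1

Syndrome = 10 (error at position 10)


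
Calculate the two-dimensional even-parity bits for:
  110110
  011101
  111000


Row parities: 001
Column parities: 010011

Row P: 001, Col P: 010011, Corner: 1


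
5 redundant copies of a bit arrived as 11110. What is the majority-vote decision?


Ones: 4 out of 5
Threshold: 3

1 (4/5 voted 1)


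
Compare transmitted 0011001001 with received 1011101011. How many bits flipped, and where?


XOR: 1000100010

3 error(s) at position(s): 0, 4, 8


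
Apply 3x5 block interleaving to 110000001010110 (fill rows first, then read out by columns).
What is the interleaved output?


Matrix:
  11000
  00010
  10110
Read columns: 101100001011000

101100001011000


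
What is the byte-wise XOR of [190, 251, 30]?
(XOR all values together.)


XOR chain: 190 ^ 251 ^ 30 = 91

91


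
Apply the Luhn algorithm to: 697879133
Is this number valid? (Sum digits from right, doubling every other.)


Luhn sum = 55
55 mod 10 = 5

Invalid (Luhn sum mod 10 = 5)


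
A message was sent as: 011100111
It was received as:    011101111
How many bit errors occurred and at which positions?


XOR: 000001000

1 error(s) at position(s): 5


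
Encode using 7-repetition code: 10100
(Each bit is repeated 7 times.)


Each bit -> 7 copies

11111110000000111111100000000000000


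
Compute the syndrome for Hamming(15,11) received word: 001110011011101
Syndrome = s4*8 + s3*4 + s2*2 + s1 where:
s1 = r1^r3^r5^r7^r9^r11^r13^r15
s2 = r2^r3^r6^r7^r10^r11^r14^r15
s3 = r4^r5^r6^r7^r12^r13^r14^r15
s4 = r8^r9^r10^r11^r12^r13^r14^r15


s1=0, s2=1, s3=1, s4=0

Syndrome = 6 (error at position 6)


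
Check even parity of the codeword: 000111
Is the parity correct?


Number of 1s: 3

No, parity error (3 ones)


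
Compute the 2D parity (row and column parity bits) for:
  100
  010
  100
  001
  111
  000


Row parities: 111110
Column parities: 100

Row P: 111110, Col P: 100, Corner: 1


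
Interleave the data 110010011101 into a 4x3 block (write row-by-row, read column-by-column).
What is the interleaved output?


Matrix:
  110
  010
  011
  101
Read columns: 100111100011

100111100011


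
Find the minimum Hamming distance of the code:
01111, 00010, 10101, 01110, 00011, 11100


Comparing all pairs, minimum distance: 1
Can detect 0 errors, correct 0 errors

1


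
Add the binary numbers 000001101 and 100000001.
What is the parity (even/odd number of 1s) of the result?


000001101 = 13
100000001 = 257
Sum = 270 = 100001110
1s count = 4

even parity (4 ones in 100001110)


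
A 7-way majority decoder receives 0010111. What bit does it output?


Ones: 4 out of 7
Threshold: 4

1 (4/7 voted 1)


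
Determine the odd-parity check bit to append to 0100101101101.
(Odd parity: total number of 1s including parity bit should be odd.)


Number of 1s in data: 7
Parity bit: 0

0


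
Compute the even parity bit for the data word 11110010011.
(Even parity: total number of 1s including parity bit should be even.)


Number of 1s in data: 7
Parity bit: 1

1


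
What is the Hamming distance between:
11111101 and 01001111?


XOR: 10110010
Count of 1s: 4

4


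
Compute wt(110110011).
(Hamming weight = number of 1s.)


Counting 1s in 110110011

6


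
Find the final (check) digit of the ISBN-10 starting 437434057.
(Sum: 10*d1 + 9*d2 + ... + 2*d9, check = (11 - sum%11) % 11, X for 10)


Weighted sum: 218
218 mod 11 = 9

Check digit: 2


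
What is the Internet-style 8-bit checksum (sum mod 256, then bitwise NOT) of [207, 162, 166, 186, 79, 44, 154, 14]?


Sum = 1012 mod 256 = 244
Complement = 11

11


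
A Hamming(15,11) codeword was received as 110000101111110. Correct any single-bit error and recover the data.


Syndrome = 3: error at position 3

Data: 10011111110 (corrected bit 3)


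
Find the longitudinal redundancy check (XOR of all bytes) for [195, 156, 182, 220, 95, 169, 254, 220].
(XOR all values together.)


XOR chain: 195 ^ 156 ^ 182 ^ 220 ^ 95 ^ 169 ^ 254 ^ 220 = 225

225


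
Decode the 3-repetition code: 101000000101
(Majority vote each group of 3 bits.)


Groups: 101, 000, 000, 101
Majority votes: 1001

1001


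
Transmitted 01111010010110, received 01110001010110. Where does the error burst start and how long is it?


XOR: 00001011000000

Burst at position 4, length 4


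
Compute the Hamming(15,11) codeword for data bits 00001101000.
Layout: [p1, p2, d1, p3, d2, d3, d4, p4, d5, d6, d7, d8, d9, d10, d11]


Parity bits: p1=1, p2=1, p3=1, p4=1

110100011101000


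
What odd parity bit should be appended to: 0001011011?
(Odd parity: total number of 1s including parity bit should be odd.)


Number of 1s in data: 5
Parity bit: 0

0


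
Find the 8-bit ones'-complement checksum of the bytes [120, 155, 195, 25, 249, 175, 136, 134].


Sum = 1189 mod 256 = 165
Complement = 90

90


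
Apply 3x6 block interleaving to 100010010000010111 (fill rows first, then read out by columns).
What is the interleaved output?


Matrix:
  100010
  010000
  010111
Read columns: 100011000001101001

100011000001101001


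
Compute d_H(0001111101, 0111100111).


XOR: 0110011010
Count of 1s: 5

5


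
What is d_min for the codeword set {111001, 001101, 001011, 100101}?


Comparing all pairs, minimum distance: 2
Can detect 1 errors, correct 0 errors

2


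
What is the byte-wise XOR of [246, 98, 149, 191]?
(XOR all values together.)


XOR chain: 246 ^ 98 ^ 149 ^ 191 = 190

190


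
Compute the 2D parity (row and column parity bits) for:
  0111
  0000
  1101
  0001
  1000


Row parities: 10111
Column parities: 0011

Row P: 10111, Col P: 0011, Corner: 0


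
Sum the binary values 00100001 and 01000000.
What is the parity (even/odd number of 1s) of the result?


00100001 = 33
01000000 = 64
Sum = 97 = 1100001
1s count = 3

odd parity (3 ones in 1100001)


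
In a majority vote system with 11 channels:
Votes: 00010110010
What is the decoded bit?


Ones: 4 out of 11
Threshold: 6

0 (4/11 voted 1)


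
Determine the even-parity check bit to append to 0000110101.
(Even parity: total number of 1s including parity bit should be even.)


Number of 1s in data: 4
Parity bit: 0

0


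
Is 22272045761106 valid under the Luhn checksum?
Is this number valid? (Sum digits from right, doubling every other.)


Luhn sum = 54
54 mod 10 = 4

Invalid (Luhn sum mod 10 = 4)


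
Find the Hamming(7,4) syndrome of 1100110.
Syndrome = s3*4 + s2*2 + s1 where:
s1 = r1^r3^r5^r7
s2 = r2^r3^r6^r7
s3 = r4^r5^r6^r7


s1=0, s2=0, s3=0

Syndrome = 0 (no error)


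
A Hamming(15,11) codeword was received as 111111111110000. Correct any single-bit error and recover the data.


Syndrome = 0: no error detected

Data: 11111110000 (no errors)


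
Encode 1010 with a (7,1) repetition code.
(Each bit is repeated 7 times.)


Each bit -> 7 copies

1111111000000011111110000000


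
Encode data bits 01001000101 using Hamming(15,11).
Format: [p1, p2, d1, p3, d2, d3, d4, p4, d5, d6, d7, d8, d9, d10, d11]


Parity bits: p1=0, p2=1, p3=1, p4=1

010110011000101


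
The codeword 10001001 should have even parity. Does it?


Number of 1s: 3

No, parity error (3 ones)


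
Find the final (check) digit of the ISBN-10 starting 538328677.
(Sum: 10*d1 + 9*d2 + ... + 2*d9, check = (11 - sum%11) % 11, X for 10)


Weighted sum: 273
273 mod 11 = 9

Check digit: 2


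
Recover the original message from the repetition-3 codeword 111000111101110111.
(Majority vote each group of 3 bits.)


Groups: 111, 000, 111, 101, 110, 111
Majority votes: 101111

101111


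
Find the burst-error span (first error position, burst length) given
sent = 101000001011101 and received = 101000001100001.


XOR: 000000000111100

Burst at position 9, length 4


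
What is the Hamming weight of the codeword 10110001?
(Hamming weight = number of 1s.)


Counting 1s in 10110001

4


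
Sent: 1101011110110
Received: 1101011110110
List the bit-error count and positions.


XOR: 0000000000000

0 errors (received matches sent)


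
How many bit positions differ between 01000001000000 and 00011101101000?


XOR: 01011100101000
Count of 1s: 6

6


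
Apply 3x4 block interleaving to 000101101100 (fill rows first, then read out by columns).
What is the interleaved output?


Matrix:
  0001
  0110
  1100
Read columns: 001011010100

001011010100


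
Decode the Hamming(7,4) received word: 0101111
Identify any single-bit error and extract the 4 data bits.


Syndrome = 2: error at position 2

Data: 0111 (corrected bit 2)


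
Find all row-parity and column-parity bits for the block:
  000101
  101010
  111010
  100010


Row parities: 0100
Column parities: 110111

Row P: 0100, Col P: 110111, Corner: 1


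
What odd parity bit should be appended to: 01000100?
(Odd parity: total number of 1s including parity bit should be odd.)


Number of 1s in data: 2
Parity bit: 1

1


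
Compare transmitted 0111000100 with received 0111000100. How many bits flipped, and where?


XOR: 0000000000

0 errors (received matches sent)


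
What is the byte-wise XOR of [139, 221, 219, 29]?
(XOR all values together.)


XOR chain: 139 ^ 221 ^ 219 ^ 29 = 144

144


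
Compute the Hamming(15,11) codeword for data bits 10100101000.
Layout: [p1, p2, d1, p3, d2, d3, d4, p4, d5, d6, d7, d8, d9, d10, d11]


Parity bits: p1=1, p2=1, p3=0, p4=0

111001000101000


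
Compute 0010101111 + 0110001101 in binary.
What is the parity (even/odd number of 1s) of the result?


0010101111 = 175
0110001101 = 397
Sum = 572 = 1000111100
1s count = 5

odd parity (5 ones in 1000111100)


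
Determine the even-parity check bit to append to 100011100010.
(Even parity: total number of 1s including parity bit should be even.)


Number of 1s in data: 5
Parity bit: 1

1


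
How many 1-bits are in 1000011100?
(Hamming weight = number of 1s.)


Counting 1s in 1000011100

4


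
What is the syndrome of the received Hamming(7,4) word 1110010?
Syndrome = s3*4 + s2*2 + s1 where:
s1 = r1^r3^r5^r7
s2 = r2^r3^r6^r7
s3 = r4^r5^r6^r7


s1=0, s2=1, s3=1

Syndrome = 6 (error at position 6)


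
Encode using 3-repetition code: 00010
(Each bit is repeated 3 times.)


Each bit -> 3 copies

000000000111000


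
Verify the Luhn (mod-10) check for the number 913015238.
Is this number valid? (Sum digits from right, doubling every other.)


Luhn sum = 32
32 mod 10 = 2

Invalid (Luhn sum mod 10 = 2)


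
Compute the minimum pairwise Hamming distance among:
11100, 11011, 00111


Comparing all pairs, minimum distance: 3
Can detect 2 errors, correct 1 errors

3


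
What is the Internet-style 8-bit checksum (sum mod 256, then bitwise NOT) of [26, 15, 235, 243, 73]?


Sum = 592 mod 256 = 80
Complement = 175

175


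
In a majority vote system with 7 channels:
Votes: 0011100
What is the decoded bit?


Ones: 3 out of 7
Threshold: 4

0 (3/7 voted 1)


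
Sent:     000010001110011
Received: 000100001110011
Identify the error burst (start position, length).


XOR: 000110000000000

Burst at position 3, length 2


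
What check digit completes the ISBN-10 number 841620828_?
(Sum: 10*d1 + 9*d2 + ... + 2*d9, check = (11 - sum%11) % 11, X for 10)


Weighted sum: 232
232 mod 11 = 1

Check digit: X


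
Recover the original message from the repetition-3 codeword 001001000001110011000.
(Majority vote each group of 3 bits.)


Groups: 001, 001, 000, 001, 110, 011, 000
Majority votes: 0000110

0000110


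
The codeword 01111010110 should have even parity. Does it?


Number of 1s: 7

No, parity error (7 ones)


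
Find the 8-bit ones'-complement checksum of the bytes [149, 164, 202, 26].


Sum = 541 mod 256 = 29
Complement = 226

226


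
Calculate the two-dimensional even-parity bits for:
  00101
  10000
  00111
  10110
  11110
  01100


Row parities: 011100
Column parities: 10110

Row P: 011100, Col P: 10110, Corner: 1


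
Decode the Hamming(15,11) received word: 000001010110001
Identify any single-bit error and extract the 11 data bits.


Syndrome = 0: no error detected

Data: 00100110001 (no errors)


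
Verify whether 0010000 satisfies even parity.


Number of 1s: 1

No, parity error (1 ones)


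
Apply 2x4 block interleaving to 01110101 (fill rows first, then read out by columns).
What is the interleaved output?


Matrix:
  0111
  0101
Read columns: 00111011

00111011


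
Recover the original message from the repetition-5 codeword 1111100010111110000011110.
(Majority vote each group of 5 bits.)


Groups: 11111, 00010, 11111, 00000, 11110
Majority votes: 10101

10101


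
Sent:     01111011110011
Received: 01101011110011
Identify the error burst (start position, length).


XOR: 00010000000000

Burst at position 3, length 1


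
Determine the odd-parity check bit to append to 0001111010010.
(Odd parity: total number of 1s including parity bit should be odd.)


Number of 1s in data: 6
Parity bit: 1

1


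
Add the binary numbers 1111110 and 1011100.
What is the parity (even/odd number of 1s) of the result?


1111110 = 126
1011100 = 92
Sum = 218 = 11011010
1s count = 5

odd parity (5 ones in 11011010)


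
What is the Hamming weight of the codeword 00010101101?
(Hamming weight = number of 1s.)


Counting 1s in 00010101101

5


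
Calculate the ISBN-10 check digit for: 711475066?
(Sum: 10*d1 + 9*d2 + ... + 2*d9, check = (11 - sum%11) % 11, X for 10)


Weighted sum: 212
212 mod 11 = 3

Check digit: 8


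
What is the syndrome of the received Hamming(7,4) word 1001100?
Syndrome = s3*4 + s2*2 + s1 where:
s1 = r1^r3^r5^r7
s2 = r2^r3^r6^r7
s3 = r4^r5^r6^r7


s1=0, s2=0, s3=0

Syndrome = 0 (no error)


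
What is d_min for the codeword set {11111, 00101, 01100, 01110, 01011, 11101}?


Comparing all pairs, minimum distance: 1
Can detect 0 errors, correct 0 errors

1


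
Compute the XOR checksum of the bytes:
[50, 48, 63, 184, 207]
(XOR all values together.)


XOR chain: 50 ^ 48 ^ 63 ^ 184 ^ 207 = 74

74


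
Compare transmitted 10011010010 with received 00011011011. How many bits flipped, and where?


XOR: 10000001001

3 error(s) at position(s): 0, 7, 10


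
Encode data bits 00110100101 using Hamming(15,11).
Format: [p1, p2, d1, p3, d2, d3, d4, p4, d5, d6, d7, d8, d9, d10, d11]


Parity bits: p1=1, p2=0, p3=0, p4=1

100001110100101


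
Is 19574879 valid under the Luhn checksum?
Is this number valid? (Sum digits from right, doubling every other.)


Luhn sum = 49
49 mod 10 = 9

Invalid (Luhn sum mod 10 = 9)


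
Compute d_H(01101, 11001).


XOR: 10100
Count of 1s: 2

2


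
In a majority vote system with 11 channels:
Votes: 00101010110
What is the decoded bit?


Ones: 5 out of 11
Threshold: 6

0 (5/11 voted 1)


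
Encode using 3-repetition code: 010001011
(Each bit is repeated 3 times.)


Each bit -> 3 copies

000111000000000111000111111


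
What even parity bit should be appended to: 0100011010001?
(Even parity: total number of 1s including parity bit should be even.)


Number of 1s in data: 5
Parity bit: 1

1


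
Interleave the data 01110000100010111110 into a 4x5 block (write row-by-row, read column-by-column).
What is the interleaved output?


Matrix:
  01110
  00010
  00101
  11110
Read columns: 00011001101111010010

00011001101111010010


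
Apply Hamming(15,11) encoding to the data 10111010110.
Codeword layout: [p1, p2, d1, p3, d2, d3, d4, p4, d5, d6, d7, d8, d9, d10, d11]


Parity bits: p1=1, p2=1, p3=0, p4=0

111001101010110


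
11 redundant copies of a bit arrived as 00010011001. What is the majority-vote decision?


Ones: 4 out of 11
Threshold: 6

0 (4/11 voted 1)


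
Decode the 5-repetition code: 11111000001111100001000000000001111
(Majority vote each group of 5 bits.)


Groups: 11111, 00000, 11111, 00001, 00000, 00000, 01111
Majority votes: 1010001

1010001


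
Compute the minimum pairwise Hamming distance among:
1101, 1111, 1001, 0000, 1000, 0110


Comparing all pairs, minimum distance: 1
Can detect 0 errors, correct 0 errors

1


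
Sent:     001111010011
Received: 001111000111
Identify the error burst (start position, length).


XOR: 000000010100

Burst at position 7, length 3


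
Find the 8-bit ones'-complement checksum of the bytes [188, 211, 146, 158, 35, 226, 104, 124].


Sum = 1192 mod 256 = 168
Complement = 87

87


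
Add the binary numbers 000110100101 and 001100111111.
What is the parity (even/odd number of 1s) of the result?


000110100101 = 421
001100111111 = 831
Sum = 1252 = 10011100100
1s count = 5

odd parity (5 ones in 10011100100)


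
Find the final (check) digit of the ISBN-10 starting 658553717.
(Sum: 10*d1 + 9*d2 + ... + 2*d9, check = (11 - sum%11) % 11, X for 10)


Weighted sum: 294
294 mod 11 = 8

Check digit: 3


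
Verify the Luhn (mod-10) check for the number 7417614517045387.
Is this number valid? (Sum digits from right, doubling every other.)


Luhn sum = 66
66 mod 10 = 6

Invalid (Luhn sum mod 10 = 6)


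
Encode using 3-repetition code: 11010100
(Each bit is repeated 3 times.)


Each bit -> 3 copies

111111000111000111000000


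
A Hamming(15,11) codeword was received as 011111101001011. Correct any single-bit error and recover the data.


Syndrome = 5: error at position 5

Data: 10111001011 (corrected bit 5)


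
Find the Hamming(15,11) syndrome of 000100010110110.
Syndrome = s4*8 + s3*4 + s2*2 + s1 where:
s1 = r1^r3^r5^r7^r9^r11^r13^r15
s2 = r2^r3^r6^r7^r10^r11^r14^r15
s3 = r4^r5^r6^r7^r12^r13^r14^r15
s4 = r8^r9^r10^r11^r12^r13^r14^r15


s1=0, s2=1, s3=1, s4=1

Syndrome = 14 (error at position 14)


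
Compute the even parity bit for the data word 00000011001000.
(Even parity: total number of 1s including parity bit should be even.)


Number of 1s in data: 3
Parity bit: 1

1


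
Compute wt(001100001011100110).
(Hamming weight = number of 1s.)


Counting 1s in 001100001011100110

8


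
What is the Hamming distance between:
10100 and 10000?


XOR: 00100
Count of 1s: 1

1


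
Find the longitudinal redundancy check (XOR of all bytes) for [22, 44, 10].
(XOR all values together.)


XOR chain: 22 ^ 44 ^ 10 = 48

48


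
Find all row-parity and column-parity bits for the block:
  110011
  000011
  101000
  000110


Row parities: 0000
Column parities: 011110

Row P: 0000, Col P: 011110, Corner: 0


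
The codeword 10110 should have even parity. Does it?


Number of 1s: 3

No, parity error (3 ones)


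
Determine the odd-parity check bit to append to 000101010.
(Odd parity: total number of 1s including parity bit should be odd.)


Number of 1s in data: 3
Parity bit: 0

0


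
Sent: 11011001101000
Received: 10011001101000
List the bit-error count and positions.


XOR: 01000000000000

1 error(s) at position(s): 1


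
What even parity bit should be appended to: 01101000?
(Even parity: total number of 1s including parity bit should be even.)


Number of 1s in data: 3
Parity bit: 1

1


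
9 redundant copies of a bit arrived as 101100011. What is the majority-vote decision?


Ones: 5 out of 9
Threshold: 5

1 (5/9 voted 1)


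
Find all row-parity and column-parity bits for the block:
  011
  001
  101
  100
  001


Row parities: 01011
Column parities: 010

Row P: 01011, Col P: 010, Corner: 1


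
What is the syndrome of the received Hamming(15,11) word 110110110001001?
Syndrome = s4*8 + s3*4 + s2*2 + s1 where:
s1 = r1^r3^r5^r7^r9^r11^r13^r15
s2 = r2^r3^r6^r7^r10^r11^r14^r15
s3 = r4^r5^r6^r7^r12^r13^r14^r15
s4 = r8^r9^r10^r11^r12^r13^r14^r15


s1=0, s2=1, s3=1, s4=1

Syndrome = 14 (error at position 14)


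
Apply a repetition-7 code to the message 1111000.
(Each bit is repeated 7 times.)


Each bit -> 7 copies

1111111111111111111111111111000000000000000000000


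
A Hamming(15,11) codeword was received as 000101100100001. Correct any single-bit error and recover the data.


Syndrome = 0: no error detected

Data: 00110100001 (no errors)


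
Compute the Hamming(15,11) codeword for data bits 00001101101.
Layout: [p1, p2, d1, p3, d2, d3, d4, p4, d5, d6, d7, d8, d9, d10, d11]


Parity bits: p1=1, p2=0, p3=1, p4=1

100100011101101


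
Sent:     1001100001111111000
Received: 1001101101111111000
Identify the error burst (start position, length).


XOR: 0000001100000000000

Burst at position 6, length 2


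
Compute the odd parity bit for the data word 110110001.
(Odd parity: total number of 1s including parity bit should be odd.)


Number of 1s in data: 5
Parity bit: 0

0


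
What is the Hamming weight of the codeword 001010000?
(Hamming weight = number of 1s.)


Counting 1s in 001010000

2


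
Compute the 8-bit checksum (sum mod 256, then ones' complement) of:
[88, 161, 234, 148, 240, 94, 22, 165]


Sum = 1152 mod 256 = 128
Complement = 127

127


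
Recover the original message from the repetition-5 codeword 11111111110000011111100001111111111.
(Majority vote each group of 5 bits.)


Groups: 11111, 11111, 00000, 11111, 10000, 11111, 11111
Majority votes: 1101011

1101011


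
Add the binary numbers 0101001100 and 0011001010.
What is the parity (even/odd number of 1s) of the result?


0101001100 = 332
0011001010 = 202
Sum = 534 = 1000010110
1s count = 4

even parity (4 ones in 1000010110)


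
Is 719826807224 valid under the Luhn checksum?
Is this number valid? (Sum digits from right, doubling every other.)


Luhn sum = 55
55 mod 10 = 5

Invalid (Luhn sum mod 10 = 5)


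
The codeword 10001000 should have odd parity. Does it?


Number of 1s: 2

No, parity error (2 ones)


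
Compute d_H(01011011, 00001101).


XOR: 01010110
Count of 1s: 4

4


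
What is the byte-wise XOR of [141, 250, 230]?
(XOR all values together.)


XOR chain: 141 ^ 250 ^ 230 = 145

145


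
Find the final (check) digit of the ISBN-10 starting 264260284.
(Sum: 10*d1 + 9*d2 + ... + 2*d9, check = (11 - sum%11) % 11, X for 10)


Weighted sum: 196
196 mod 11 = 9

Check digit: 2


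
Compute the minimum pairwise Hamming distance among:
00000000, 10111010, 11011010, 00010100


Comparing all pairs, minimum distance: 2
Can detect 1 errors, correct 0 errors

2


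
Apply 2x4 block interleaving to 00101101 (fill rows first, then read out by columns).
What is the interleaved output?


Matrix:
  0010
  1101
Read columns: 01011001

01011001


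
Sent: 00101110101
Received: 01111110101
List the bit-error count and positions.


XOR: 01010000000

2 error(s) at position(s): 1, 3


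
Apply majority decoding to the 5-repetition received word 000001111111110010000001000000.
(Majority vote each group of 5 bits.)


Groups: 00000, 11111, 11110, 01000, 00010, 00000
Majority votes: 011000

011000


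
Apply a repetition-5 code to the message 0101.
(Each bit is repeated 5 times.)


Each bit -> 5 copies

00000111110000011111


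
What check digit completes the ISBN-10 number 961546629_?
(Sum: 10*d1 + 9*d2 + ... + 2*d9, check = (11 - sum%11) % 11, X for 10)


Weighted sum: 289
289 mod 11 = 3

Check digit: 8


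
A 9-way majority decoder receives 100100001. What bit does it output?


Ones: 3 out of 9
Threshold: 5

0 (3/9 voted 1)


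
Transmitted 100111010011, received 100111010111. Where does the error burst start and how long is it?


XOR: 000000000100

Burst at position 9, length 1


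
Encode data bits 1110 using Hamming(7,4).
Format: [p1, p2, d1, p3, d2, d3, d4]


Parity bits: p1=0, p2=0, p3=0

0010110


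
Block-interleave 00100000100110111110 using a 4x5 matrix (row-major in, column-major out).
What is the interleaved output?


Matrix:
  00100
  00010
  01101
  11110
Read columns: 00010011101101010010

00010011101101010010


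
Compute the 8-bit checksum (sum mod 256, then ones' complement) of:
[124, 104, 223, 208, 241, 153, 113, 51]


Sum = 1217 mod 256 = 193
Complement = 62

62


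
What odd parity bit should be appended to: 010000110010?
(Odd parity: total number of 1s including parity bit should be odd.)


Number of 1s in data: 4
Parity bit: 1

1


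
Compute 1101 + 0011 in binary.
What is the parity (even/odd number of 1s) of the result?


1101 = 13
0011 = 3
Sum = 16 = 10000
1s count = 1

odd parity (1 ones in 10000)


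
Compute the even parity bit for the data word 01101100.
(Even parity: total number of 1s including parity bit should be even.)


Number of 1s in data: 4
Parity bit: 0

0
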